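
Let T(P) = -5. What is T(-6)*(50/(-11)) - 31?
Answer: -91/11 ≈ -8.2727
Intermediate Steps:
T(-6)*(50/(-11)) - 31 = -250/(-11) - 31 = -250*(-1)/11 - 31 = -5*(-50/11) - 31 = 250/11 - 31 = -91/11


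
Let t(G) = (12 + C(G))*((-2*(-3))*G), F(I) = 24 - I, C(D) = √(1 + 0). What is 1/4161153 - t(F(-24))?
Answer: -15579356831/4161153 ≈ -3744.0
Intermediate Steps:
C(D) = 1 (C(D) = √1 = 1)
t(G) = 78*G (t(G) = (12 + 1)*((-2*(-3))*G) = 13*(6*G) = 78*G)
1/4161153 - t(F(-24)) = 1/4161153 - 78*(24 - 1*(-24)) = 1/4161153 - 78*(24 + 24) = 1/4161153 - 78*48 = 1/4161153 - 1*3744 = 1/4161153 - 3744 = -15579356831/4161153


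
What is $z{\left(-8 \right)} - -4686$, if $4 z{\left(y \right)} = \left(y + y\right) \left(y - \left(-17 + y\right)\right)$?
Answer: $4618$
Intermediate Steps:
$z{\left(y \right)} = \frac{17 y}{2}$ ($z{\left(y \right)} = \frac{\left(y + y\right) \left(y - \left(-17 + y\right)\right)}{4} = \frac{2 y 17}{4} = \frac{34 y}{4} = \frac{17 y}{2}$)
$z{\left(-8 \right)} - -4686 = \frac{17}{2} \left(-8\right) - -4686 = -68 + 4686 = 4618$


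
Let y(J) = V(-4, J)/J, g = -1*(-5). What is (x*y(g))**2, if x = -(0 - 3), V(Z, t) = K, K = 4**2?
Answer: 2304/25 ≈ 92.160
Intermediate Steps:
K = 16
V(Z, t) = 16
g = 5
y(J) = 16/J
x = 3 (x = -1*(-3) = 3)
(x*y(g))**2 = (3*(16/5))**2 = (48/5)**2 = 2304/25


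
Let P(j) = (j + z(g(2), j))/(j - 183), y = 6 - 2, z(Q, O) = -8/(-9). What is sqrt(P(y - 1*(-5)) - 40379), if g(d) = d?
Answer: I*sqrt(11002646922)/522 ≈ 200.95*I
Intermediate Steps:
z(Q, O) = 8/9 (z(Q, O) = -8*(-1/9) = 8/9)
y = 4
P(j) = (8/9 + j)/(-183 + j) (P(j) = (j + 8/9)/(j - 183) = (8/9 + j)/(-183 + j))
sqrt(P(y - 1*(-5)) - 40379) = sqrt((8/9 + (4 - 1*(-5)))/(-183 + (4 - 1*(-5))) - 40379) = sqrt((8/9 + (4 + 5))/(-183 + (4 + 5)) - 40379) = sqrt((8/9 + 9)/(-183 + 9) - 40379) = sqrt((89/9)/(-174) - 40379) = sqrt(-1/174*89/9 - 40379) = sqrt(-89/1566 - 40379) = sqrt(-63233603/1566) = I*sqrt(11002646922)/522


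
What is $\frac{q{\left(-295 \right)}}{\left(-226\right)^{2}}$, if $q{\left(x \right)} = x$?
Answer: $- \frac{295}{51076} \approx -0.0057757$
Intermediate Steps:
$\frac{q{\left(-295 \right)}}{\left(-226\right)^{2}} = - \frac{295}{\left(-226\right)^{2}} = - \frac{295}{51076}$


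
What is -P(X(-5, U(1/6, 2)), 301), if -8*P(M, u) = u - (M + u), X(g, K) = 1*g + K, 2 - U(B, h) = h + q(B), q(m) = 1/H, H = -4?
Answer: 19/32 ≈ 0.59375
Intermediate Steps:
q(m) = -¼ (q(m) = 1/(-4) = -¼)
U(B, h) = 9/4 - h (U(B, h) = 2 - (h - ¼) = 2 - (-¼ + h) = 2 + (¼ - h) = 9/4 - h)
X(g, K) = K + g (X(g, K) = g + K = K + g)
P(M, u) = M/8 (P(M, u) = -(u - (M + u))/8 = -(u + (-M - u))/8 = -(-1)*M/8 = M/8)
-P(X(-5, U(1/6, 2)), 301) = -((9/4 - 1*2) - 5)/8 = -((9/4 - 2) - 5)/8 = -(¼ - 5)/8 = -(-19)/(8*4) = -1*(-19/32) = 19/32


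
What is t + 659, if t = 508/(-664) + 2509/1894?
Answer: 51842048/78601 ≈ 659.56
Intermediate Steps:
t = 43989/78601 (t = 508*(-1/664) + 2509*(1/1894) = -127/166 + 2509/1894 = 43989/78601 ≈ 0.55965)
t + 659 = 43989/78601 + 659 = 51842048/78601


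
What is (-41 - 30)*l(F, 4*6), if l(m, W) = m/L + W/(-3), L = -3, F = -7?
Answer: 1207/3 ≈ 402.33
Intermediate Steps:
l(m, W) = -W/3 - m/3 (l(m, W) = m/(-3) + W/(-3) = m*(-⅓) + W*(-⅓) = -m/3 - W/3 = -W/3 - m/3)
(-41 - 30)*l(F, 4*6) = (-41 - 30)*(-4*6/3 - ⅓*(-7)) = -71*(-⅓*24 + 7/3) = -71*(-8 + 7/3) = -71*(-17/3) = 1207/3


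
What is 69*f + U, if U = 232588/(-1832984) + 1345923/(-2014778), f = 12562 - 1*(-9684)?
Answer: 354296359720127122/230815989847 ≈ 1.5350e+6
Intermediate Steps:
f = 22246 (f = 12562 + 9684 = 22246)
U = -183479281856/230815989847 (U = 232588*(-1/1832984) + 1345923*(-1/2014778) = -58147/458246 - 1345923/2014778 = -183479281856/230815989847 ≈ -0.79492)
69*f + U = 69*22246 - 183479281856/230815989847 = 1534974 - 183479281856/230815989847 = 354296359720127122/230815989847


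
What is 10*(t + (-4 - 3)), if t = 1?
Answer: -60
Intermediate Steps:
10*(t + (-4 - 3)) = 10*(1 + (-4 - 3)) = 10*(1 - 7) = 10*(-6) = -60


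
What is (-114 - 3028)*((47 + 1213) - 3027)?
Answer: 5551914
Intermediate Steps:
(-114 - 3028)*((47 + 1213) - 3027) = -3142*(1260 - 3027) = -3142*(-1767) = 5551914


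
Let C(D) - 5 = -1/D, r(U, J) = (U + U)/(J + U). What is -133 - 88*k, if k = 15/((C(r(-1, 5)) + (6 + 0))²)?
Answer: -23797/169 ≈ -140.81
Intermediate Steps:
r(U, J) = 2*U/(J + U) (r(U, J) = (2*U)/(J + U) = 2*U/(J + U))
C(D) = 5 - 1/D
k = 15/169 (k = 15/(((5 - 1/(2*(-1)/(5 - 1))) + (6 + 0))²) = 15/(((5 - 1/(2*(-1)/4)) + 6)²) = 15/(((5 - 1/(2*(-1)*(¼))) + 6)²) = 15/(((5 - 1/(-½)) + 6)²) = 15/(((5 - 1*(-2)) + 6)²) = 15/(((5 + 2) + 6)²) = 15/((7 + 6)²) = 15/(13²) = 15/169 ≈ 0.088757)
-133 - 88*k = -133 - 88*15/169 = -133 - 1320/169 = -23797/169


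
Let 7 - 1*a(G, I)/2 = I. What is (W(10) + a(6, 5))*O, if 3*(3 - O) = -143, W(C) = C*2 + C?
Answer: 5168/3 ≈ 1722.7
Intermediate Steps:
W(C) = 3*C (W(C) = 2*C + C = 3*C)
O = 152/3 (O = 3 - ⅓*(-143) = 3 + 143/3 = 152/3 ≈ 50.667)
a(G, I) = 14 - 2*I
(W(10) + a(6, 5))*O = (3*10 + (14 - 2*5))*(152/3) = (30 + (14 - 10))*(152/3) = (30 + 4)*(152/3) = 34*(152/3) = 5168/3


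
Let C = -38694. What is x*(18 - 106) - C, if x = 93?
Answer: 30510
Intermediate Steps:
x*(18 - 106) - C = 93*(18 - 106) - 1*(-38694) = 93*(-88) + 38694 = -8184 + 38694 = 30510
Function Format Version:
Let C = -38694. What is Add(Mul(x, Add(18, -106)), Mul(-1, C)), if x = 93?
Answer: 30510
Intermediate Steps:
Add(Mul(x, Add(18, -106)), Mul(-1, C)) = Add(Mul(93, Add(18, -106)), Mul(-1, -38694)) = Add(Mul(93, -88), 38694) = Add(-8184, 38694) = 30510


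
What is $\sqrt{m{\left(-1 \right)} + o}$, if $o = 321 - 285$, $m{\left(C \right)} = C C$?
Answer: $\sqrt{37} \approx 6.0828$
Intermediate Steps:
$m{\left(C \right)} = C^{2}$
$o = 36$ ($o = 321 - 285 = 36$)
$\sqrt{m{\left(-1 \right)} + o} = \sqrt{\left(-1\right)^{2} + 36} = \sqrt{1 + 36} = \sqrt{37}$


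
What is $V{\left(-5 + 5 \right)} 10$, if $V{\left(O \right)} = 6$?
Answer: $60$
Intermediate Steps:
$V{\left(-5 + 5 \right)} 10 = 6 \cdot 10 = 60$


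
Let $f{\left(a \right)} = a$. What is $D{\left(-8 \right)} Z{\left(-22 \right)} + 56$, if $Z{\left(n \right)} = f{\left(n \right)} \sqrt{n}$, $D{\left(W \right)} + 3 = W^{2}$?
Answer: $56 - 1342 i \sqrt{22} \approx 56.0 - 6294.5 i$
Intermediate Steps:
$D{\left(W \right)} = -3 + W^{2}$
$Z{\left(n \right)} = n^{\frac{3}{2}}$ ($Z{\left(n \right)} = n \sqrt{n} = n^{\frac{3}{2}}$)
$D{\left(-8 \right)} Z{\left(-22 \right)} + 56 = \left(-3 + \left(-8\right)^{2}\right) \left(-22\right)^{\frac{3}{2}} + 56 = \left(-3 + 64\right) \left(- 22 i \sqrt{22}\right) + 56 = 61 \left(- 22 i \sqrt{22}\right) + 56 = - 1342 i \sqrt{22} + 56 = 56 - 1342 i \sqrt{22}$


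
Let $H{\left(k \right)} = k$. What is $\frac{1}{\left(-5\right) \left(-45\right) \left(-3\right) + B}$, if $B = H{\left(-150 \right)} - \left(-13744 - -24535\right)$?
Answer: $- \frac{1}{11616} \approx -8.6088 \cdot 10^{-5}$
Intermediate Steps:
$B = -10941$ ($B = -150 - \left(-13744 - -24535\right) = -150 - \left(-13744 + 24535\right) = -150 - 10791 = -10941$)
$\frac{1}{\left(-5\right) \left(-45\right) \left(-3\right) + B} = \frac{1}{\left(-5\right) \left(-45\right) \left(-3\right) - 10941} = \frac{1}{225 \left(-3\right) - 10941} = \frac{1}{-675 - 10941} = \frac{1}{-11616} = - \frac{1}{11616}$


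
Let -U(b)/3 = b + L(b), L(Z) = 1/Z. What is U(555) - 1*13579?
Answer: -2820141/185 ≈ -15244.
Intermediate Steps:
U(b) = -3*b - 3/b (U(b) = -3*(b + 1/b) = -3*b - 3/b)
U(555) - 1*13579 = (-3*555 - 3/555) - 1*13579 = (-1665 - 3*1/555) - 13579 = (-1665 - 1/185) - 13579 = -308026/185 - 13579 = -2820141/185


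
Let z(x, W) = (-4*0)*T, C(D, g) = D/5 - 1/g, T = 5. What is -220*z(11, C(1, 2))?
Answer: 0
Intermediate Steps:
C(D, g) = -1/g + D/5 (C(D, g) = D*(1/5) - 1/g = D/5 - 1/g = -1/g + D/5)
z(x, W) = 0 (z(x, W) = -4*0*5 = 0*5 = 0)
-220*z(11, C(1, 2)) = -220*0 = 0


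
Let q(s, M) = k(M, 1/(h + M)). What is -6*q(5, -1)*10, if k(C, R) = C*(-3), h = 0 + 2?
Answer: -180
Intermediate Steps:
h = 2
k(C, R) = -3*C
q(s, M) = -3*M
-6*q(5, -1)*10 = -(-18)*(-1)*10 = -6*3*10 = -18*10 = -180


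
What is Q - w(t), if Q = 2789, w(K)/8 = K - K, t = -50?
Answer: 2789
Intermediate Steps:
w(K) = 0 (w(K) = 8*(K - K) = 8*0 = 0)
Q - w(t) = 2789 - 1*0 = 2789 + 0 = 2789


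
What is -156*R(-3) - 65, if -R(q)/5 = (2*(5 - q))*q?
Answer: -37505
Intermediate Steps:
R(q) = -5*q*(10 - 2*q) (R(q) = -5*2*(5 - q)*q = -5*(10 - 2*q)*q = -5*q*(10 - 2*q))
-156*R(-3) - 65 = -1560*(-3)*(-5 - 3) - 65 = -1560*(-3)*(-8) - 65 = -156*240 - 65 = -37440 - 65 = -37505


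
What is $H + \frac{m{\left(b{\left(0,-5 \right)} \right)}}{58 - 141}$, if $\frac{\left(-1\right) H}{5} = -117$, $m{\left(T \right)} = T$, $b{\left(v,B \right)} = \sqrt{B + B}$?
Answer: $585 - \frac{i \sqrt{10}}{83} \approx 585.0 - 0.0381 i$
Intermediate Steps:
$b{\left(v,B \right)} = \sqrt{2} \sqrt{B}$ ($b{\left(v,B \right)} = \sqrt{2 B} = \sqrt{2} \sqrt{B}$)
$H = 585$ ($H = \left(-5\right) \left(-117\right) = 585$)
$H + \frac{m{\left(b{\left(0,-5 \right)} \right)}}{58 - 141} = 585 + \frac{\sqrt{2} \sqrt{-5}}{58 - 141} = 585 + \frac{\sqrt{2} i \sqrt{5}}{-83} = 585 + i \sqrt{10} \left(- \frac{1}{83}\right) = 585 - \frac{i \sqrt{10}}{83}$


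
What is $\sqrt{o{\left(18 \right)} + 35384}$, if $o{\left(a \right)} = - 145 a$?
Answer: $\sqrt{32774} \approx 181.04$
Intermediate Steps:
$\sqrt{o{\left(18 \right)} + 35384} = \sqrt{\left(-145\right) 18 + 35384} = \sqrt{-2610 + 35384} = \sqrt{32774}$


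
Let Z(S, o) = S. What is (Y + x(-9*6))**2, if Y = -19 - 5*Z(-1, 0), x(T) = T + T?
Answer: 14884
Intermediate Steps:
x(T) = 2*T
Y = -14 (Y = -19 - 5*(-1) = -19 + 5 = -14)
(Y + x(-9*6))**2 = (-14 + 2*(-9*6))**2 = (-14 + 2*(-54))**2 = (-14 - 108)**2 = (-122)**2 = 14884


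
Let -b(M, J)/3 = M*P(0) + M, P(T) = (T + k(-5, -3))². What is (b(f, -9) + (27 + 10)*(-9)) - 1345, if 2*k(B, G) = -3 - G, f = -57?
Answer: -1507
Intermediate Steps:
k(B, G) = -3/2 - G/2 (k(B, G) = (-3 - G)/2 = -3/2 - G/2)
P(T) = T² (P(T) = (T + (-3/2 - ½*(-3)))² = (T + (-3/2 + 3/2))² = (T + 0)² = T²)
b(M, J) = -3*M (b(M, J) = -3*(M*0² + M) = -3*(M*0 + M) = -3*(0 + M) = -3*M)
(b(f, -9) + (27 + 10)*(-9)) - 1345 = (-3*(-57) + (27 + 10)*(-9)) - 1345 = (171 + 37*(-9)) - 1345 = (171 - 333) - 1345 = -162 - 1345 = -1507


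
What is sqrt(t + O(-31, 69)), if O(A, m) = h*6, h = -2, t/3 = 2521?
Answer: 3*sqrt(839) ≈ 86.896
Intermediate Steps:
t = 7563 (t = 3*2521 = 7563)
O(A, m) = -12 (O(A, m) = -2*6 = -12)
sqrt(t + O(-31, 69)) = sqrt(7563 - 12) = sqrt(7551) = 3*sqrt(839)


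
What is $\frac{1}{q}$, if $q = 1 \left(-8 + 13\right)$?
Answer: $\frac{1}{5} \approx 0.2$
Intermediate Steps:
$q = 5$ ($q = 1 \cdot 5 = 5$)
$\frac{1}{q} = \frac{1}{5}$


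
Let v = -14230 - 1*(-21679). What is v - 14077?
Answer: -6628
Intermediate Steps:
v = 7449 (v = -14230 + 21679 = 7449)
v - 14077 = 7449 - 14077 = -6628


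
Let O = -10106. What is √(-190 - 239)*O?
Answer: -10106*I*√429 ≈ -2.0932e+5*I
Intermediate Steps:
√(-190 - 239)*O = √(-190 - 239)*(-10106) = √(-429)*(-10106) = (I*√429)*(-10106) = -10106*I*√429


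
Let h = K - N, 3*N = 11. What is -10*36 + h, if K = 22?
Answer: -1025/3 ≈ -341.67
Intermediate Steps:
N = 11/3 (N = (⅓)*11 = 11/3 ≈ 3.6667)
h = 55/3 (h = 22 - 1*11/3 = 22 - 11/3 = 55/3 ≈ 18.333)
-10*36 + h = -10*36 + 55/3 = -360 + 55/3 = -1025/3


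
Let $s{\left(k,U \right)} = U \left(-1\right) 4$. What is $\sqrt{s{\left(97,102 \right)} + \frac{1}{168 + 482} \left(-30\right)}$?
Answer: $\frac{3 i \sqrt{191555}}{65} \approx 20.2 i$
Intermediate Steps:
$s{\left(k,U \right)} = - 4 U$ ($s{\left(k,U \right)} = - U 4 = - 4 U$)
$\sqrt{s{\left(97,102 \right)} + \frac{1}{168 + 482} \left(-30\right)} = \sqrt{\left(-4\right) 102 + \frac{1}{168 + 482} \left(-30\right)} = \sqrt{-408 + \frac{1}{650} \left(-30\right)} = \sqrt{-408 - \frac{3}{65}} = \sqrt{- \frac{26523}{65}} = \frac{3 i \sqrt{191555}}{65}$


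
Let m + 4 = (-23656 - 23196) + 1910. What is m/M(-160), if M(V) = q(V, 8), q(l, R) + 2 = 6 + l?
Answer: 7491/26 ≈ 288.12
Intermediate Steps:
q(l, R) = 4 + l (q(l, R) = -2 + (6 + l) = 4 + l)
M(V) = 4 + V
m = -44946 (m = -4 + ((-23656 - 23196) + 1910) = -4 + (-46852 + 1910) = -4 - 44942 = -44946)
m/M(-160) = -44946/(4 - 160) = -44946/(-156) = -44946*(-1/156) = 7491/26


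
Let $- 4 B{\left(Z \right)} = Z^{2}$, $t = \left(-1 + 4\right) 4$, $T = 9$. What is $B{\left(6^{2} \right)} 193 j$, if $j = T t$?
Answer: $-6753456$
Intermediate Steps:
$t = 12$ ($t = 3 \cdot 4 = 12$)
$j = 108$ ($j = 9 \cdot 12 = 108$)
$B{\left(Z \right)} = - \frac{Z^{2}}{4}$
$B{\left(6^{2} \right)} 193 j = - \frac{\left(6^{2}\right)^{2}}{4} \cdot 193 \cdot 108 = - \frac{36^{2}}{4} \cdot 193 \cdot 108 = \left(- \frac{1}{4}\right) 1296 \cdot 193 \cdot 108 = \left(-324\right) 193 \cdot 108 = \left(-62532\right) 108 = -6753456$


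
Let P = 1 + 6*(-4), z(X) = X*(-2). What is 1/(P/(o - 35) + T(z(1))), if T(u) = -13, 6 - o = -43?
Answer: -14/205 ≈ -0.068293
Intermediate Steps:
o = 49 (o = 6 - 1*(-43) = 6 + 43 = 49)
z(X) = -2*X
P = -23 (P = 1 - 24 = -23)
1/(P/(o - 35) + T(z(1))) = 1/(-23/(49 - 35) - 13) = 1/(-23/14 - 13) = 1/(-205/14) = -14/205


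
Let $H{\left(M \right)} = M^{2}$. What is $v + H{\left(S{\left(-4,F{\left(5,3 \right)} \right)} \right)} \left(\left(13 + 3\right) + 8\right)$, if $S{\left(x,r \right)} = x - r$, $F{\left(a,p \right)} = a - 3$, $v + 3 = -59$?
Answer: $802$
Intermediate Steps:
$v = -62$ ($v = -3 - 59 = -62$)
$F{\left(a,p \right)} = -3 + a$ ($F{\left(a,p \right)} = a - 3 = -3 + a$)
$v + H{\left(S{\left(-4,F{\left(5,3 \right)} \right)} \right)} \left(\left(13 + 3\right) + 8\right) = -62 + \left(-4 - \left(-3 + 5\right)\right)^{2} \left(\left(13 + 3\right) + 8\right) = -62 + \left(-4 - 2\right)^{2} \left(16 + 8\right) = -62 + \left(-4 - 2\right)^{2} \cdot 24 = -62 + \left(-6\right)^{2} \cdot 24 = -62 + 36 \cdot 24 = -62 + 864 = 802$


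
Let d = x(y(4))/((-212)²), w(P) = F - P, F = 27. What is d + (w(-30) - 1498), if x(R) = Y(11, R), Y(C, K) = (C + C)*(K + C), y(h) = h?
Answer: -32381987/22472 ≈ -1441.0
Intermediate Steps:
w(P) = 27 - P
Y(C, K) = 2*C*(C + K) (Y(C, K) = (2*C)*(C + K) = 2*C*(C + K))
x(R) = 242 + 22*R (x(R) = 2*11*(11 + R) = 242 + 22*R)
d = 165/22472 (d = (242 + 22*4)/((-212)²) = (242 + 88)/44944 = 330*(1/44944) = 165/22472 ≈ 0.0073425)
d + (w(-30) - 1498) = 165/22472 + ((27 - 1*(-30)) - 1498) = 165/22472 + ((27 + 30) - 1498) = 165/22472 + (57 - 1498) = 165/22472 - 1441 = -32381987/22472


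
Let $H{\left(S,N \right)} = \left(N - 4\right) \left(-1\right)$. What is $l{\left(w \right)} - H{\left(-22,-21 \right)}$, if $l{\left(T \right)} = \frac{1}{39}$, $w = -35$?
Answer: $- \frac{974}{39} \approx -24.974$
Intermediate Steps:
$l{\left(T \right)} = \frac{1}{39}$
$H{\left(S,N \right)} = 4 - N$ ($H{\left(S,N \right)} = \left(-4 + N\right) \left(-1\right) = 4 - N$)
$l{\left(w \right)} - H{\left(-22,-21 \right)} = \frac{1}{39} - \left(4 - -21\right) = \frac{1}{39} - \left(4 + 21\right) = \frac{1}{39} - 25 = - \frac{974}{39}$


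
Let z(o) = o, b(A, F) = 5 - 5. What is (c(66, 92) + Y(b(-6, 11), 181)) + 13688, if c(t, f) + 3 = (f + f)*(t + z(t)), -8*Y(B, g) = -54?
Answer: 151919/4 ≈ 37980.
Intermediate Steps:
b(A, F) = 0
Y(B, g) = 27/4 (Y(B, g) = -⅛*(-54) = 27/4)
c(t, f) = -3 + 4*f*t (c(t, f) = -3 + (f + f)*(t + t) = -3 + (2*f)*(2*t) = -3 + 4*f*t)
(c(66, 92) + Y(b(-6, 11), 181)) + 13688 = ((-3 + 4*92*66) + 27/4) + 13688 = ((-3 + 24288) + 27/4) + 13688 = (24285 + 27/4) + 13688 = 97167/4 + 13688 = 151919/4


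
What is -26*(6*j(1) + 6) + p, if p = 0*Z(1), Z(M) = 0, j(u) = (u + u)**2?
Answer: -780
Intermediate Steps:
j(u) = 4*u**2 (j(u) = (2*u)**2 = 4*u**2)
p = 0 (p = 0*0 = 0)
-26*(6*j(1) + 6) + p = -26*(6*(4*1**2) + 6) + 0 = -26*(6*(4*1) + 6) + 0 = -26*(6*4 + 6) + 0 = -26*(24 + 6) + 0 = -26*30 + 0 = -780 + 0 = -780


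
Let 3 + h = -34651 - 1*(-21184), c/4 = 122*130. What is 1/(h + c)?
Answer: 1/49970 ≈ 2.0012e-5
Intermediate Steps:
c = 63440 (c = 4*(122*130) = 4*15860 = 63440)
h = -13470 (h = -3 + (-34651 - 1*(-21184)) = -3 + (-34651 + 21184) = -3 - 13467 = -13470)
1/(h + c) = 1/(-13470 + 63440) = 1/49970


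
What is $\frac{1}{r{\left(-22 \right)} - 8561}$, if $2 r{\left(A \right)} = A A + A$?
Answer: $- \frac{1}{8330} \approx -0.00012005$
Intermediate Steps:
$r{\left(A \right)} = \frac{A}{2} + \frac{A^{2}}{2}$ ($r{\left(A \right)} = \frac{A A + A}{2} = \frac{A^{2} + A}{2} = \frac{A + A^{2}}{2} = \frac{A}{2} + \frac{A^{2}}{2}$)
$\frac{1}{r{\left(-22 \right)} - 8561} = \frac{1}{\frac{1}{2} \left(-22\right) \left(1 - 22\right) - 8561} = \frac{1}{\frac{1}{2} \left(-22\right) \left(-21\right) - 8561} = \frac{1}{231 - 8561} = \frac{1}{-8330} = - \frac{1}{8330}$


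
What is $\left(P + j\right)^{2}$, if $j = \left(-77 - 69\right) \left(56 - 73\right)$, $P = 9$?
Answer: $6205081$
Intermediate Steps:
$j = 2482$ ($j = \left(-146\right) \left(-17\right) = 2482$)
$\left(P + j\right)^{2} = \left(9 + 2482\right)^{2} = 2491^{2} = 6205081$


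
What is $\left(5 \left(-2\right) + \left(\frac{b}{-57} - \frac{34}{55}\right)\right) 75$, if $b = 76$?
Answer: $- \frac{9860}{11} \approx -896.36$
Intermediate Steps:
$\left(5 \left(-2\right) + \left(\frac{b}{-57} - \frac{34}{55}\right)\right) 75 = \left(5 \left(-2\right) + \left(\frac{76}{-57} - \frac{34}{55}\right)\right) 75 = \left(-10 + \left(76 \left(- \frac{1}{57}\right) - \frac{34}{55}\right)\right) 75 = \left(-10 - \frac{322}{165}\right) 75 = \left(- \frac{1972}{165}\right) 75 = - \frac{9860}{11}$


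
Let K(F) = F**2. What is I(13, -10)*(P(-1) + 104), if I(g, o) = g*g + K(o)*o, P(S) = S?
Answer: -85593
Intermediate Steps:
I(g, o) = g**2 + o**3 (I(g, o) = g*g + o**2*o = g**2 + o**3)
I(13, -10)*(P(-1) + 104) = (13**2 + (-10)**3)*(-1 + 104) = (169 - 1000)*103 = -831*103 = -85593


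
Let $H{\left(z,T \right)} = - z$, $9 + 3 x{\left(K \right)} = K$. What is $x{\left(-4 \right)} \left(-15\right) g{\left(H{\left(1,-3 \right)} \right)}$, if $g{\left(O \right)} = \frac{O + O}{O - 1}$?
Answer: $65$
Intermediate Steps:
$x{\left(K \right)} = -3 + \frac{K}{3}$
$g{\left(O \right)} = \frac{2 O}{-1 + O}$
$x{\left(-4 \right)} \left(-15\right) g{\left(H{\left(1,-3 \right)} \right)} = \left(-3 + \frac{1}{3} \left(-4\right)\right) \left(-15\right) \frac{2 \left(\left(-1\right) 1\right)}{-1 - 1} = \left(-3 - \frac{4}{3}\right) \left(-15\right) 2 \left(-1\right) \frac{1}{-1 - 1} = \left(- \frac{13}{3}\right) \left(-15\right) 2 \left(-1\right) \frac{1}{-2} = 65 \cdot 2 \left(-1\right) \left(- \frac{1}{2}\right) = 65 \cdot 1 = 65$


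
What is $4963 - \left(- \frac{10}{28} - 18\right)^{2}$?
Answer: $\frac{906699}{196} \approx 4626.0$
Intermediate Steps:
$4963 - \left(- \frac{10}{28} - 18\right)^{2} = 4963 - \left(\left(-10\right) \frac{1}{28} - 18\right)^{2} = 4963 - \left(- \frac{5}{14} - 18\right)^{2} = 4963 - \left(- \frac{257}{14}\right)^{2} = 4963 - \frac{66049}{196} = \frac{906699}{196}$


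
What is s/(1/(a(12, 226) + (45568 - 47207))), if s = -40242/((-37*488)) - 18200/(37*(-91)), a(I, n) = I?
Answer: -112134467/9028 ≈ -12421.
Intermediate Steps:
s = 68921/9028 (s = -40242/(-18056) - 18200/(-3367) = -40242*(-1/18056) - 18200*(-1/3367) = 20121/9028 + 200/37 = 68921/9028 ≈ 7.6341)
s/(1/(a(12, 226) + (45568 - 47207))) = 68921/(9028*(1/(12 + (45568 - 47207)))) = 68921/(9028*(1/(12 - 1639))) = 68921/(9028*(1/(-1627))) = 68921/(9028*(-1/1627)) = (68921/9028)*(-1627) = -112134467/9028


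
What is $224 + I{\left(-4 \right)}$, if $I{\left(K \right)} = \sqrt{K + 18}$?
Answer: $224 + \sqrt{14} \approx 227.74$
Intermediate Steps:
$I{\left(K \right)} = \sqrt{18 + K}$
$224 + I{\left(-4 \right)} = 224 + \sqrt{18 - 4} = 224 + \sqrt{14}$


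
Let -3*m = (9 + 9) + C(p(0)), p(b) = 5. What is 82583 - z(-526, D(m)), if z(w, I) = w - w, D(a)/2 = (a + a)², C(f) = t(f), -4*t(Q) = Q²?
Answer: 82583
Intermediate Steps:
t(Q) = -Q²/4
C(f) = -f²/4
m = -47/12 (m = -((9 + 9) - ¼*5²)/3 = -(18 - ¼*25)/3 = -(18 - 25/4)/3 = -⅓*47/4 = -47/12 ≈ -3.9167)
D(a) = 8*a² (D(a) = 2*(a + a)² = 2*(2*a)² = 2*(4*a²) = 8*a²)
z(w, I) = 0
82583 - z(-526, D(m)) = 82583 - 1*0 = 82583 + 0 = 82583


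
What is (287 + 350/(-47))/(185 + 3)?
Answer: 13139/8836 ≈ 1.4870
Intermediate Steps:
(287 + 350/(-47))/(185 + 3) = (287 + 350*(-1/47))/188 = (287 - 350/47)*(1/188) = (13139/47)*(1/188) = 13139/8836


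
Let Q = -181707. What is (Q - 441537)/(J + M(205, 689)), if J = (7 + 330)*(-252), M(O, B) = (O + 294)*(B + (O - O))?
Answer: -623244/258887 ≈ -2.4074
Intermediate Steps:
M(O, B) = B*(294 + O) (M(O, B) = (294 + O)*(B + 0) = (294 + O)*B = B*(294 + O))
J = -84924 (J = 337*(-252) = -84924)
(Q - 441537)/(J + M(205, 689)) = (-181707 - 441537)/(-84924 + 689*(294 + 205)) = -623244/(-84924 + 689*499) = -623244/(-84924 + 343811) = -623244/258887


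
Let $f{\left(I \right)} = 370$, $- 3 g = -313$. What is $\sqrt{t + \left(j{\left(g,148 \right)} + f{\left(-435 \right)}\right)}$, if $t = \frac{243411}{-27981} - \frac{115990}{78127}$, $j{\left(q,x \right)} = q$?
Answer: $\frac{2 \sqrt{1257442424434319415}}{104098647} \approx 21.544$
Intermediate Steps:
$g = \frac{313}{3}$ ($g = \left(- \frac{1}{3}\right) \left(-313\right) = \frac{313}{3} \approx 104.33$)
$t = - \frac{1060118447}{104098647}$ ($t = 243411 \left(- \frac{1}{27981}\right) - \frac{16570}{11161} = - \frac{81137}{9327} - \frac{16570}{11161} = - \frac{1060118447}{104098647} \approx -10.184$)
$\sqrt{t + \left(j{\left(g,148 \right)} + f{\left(-435 \right)}\right)} = \sqrt{- \frac{1060118447}{104098647} + \left(\frac{313}{3} + 370\right)} = \sqrt{- \frac{1060118447}{104098647} + \frac{1423}{3}} = \sqrt{\frac{48317339780}{104098647}} = \frac{2 \sqrt{1257442424434319415}}{104098647}$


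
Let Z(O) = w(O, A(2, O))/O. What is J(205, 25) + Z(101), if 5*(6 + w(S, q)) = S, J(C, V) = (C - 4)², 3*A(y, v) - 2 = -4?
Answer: 20402576/505 ≈ 40401.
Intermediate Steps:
A(y, v) = -⅔ (A(y, v) = ⅔ + (⅓)*(-4) = ⅔ - 4/3 = -⅔)
J(C, V) = (-4 + C)²
w(S, q) = -6 + S/5
Z(O) = (-6 + O/5)/O
J(205, 25) + Z(101) = (-4 + 205)² + (⅕)*(-30 + 101)/101 = 201² + (⅕)*(1/101)*71 = 40401 + 71/505 = 20402576/505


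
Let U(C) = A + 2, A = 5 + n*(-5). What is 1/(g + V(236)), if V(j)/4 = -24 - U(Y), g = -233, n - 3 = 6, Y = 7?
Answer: -1/177 ≈ -0.0056497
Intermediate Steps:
n = 9 (n = 3 + 6 = 9)
A = -40 (A = 5 + 9*(-5) = 5 - 45 = -40)
U(C) = -38 (U(C) = -40 + 2 = -38)
V(j) = 56 (V(j) = 4*(-24 - 1*(-38)) = 4*(-24 + 38) = 4*14 = 56)
1/(g + V(236)) = 1/(-233 + 56) = 1/(-177) = -1/177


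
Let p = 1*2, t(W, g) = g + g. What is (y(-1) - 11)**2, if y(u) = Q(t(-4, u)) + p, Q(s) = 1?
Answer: 64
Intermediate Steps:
t(W, g) = 2*g
p = 2
y(u) = 3 (y(u) = 1 + 2 = 3)
(y(-1) - 11)**2 = (3 - 11)**2 = (-8)**2 = 64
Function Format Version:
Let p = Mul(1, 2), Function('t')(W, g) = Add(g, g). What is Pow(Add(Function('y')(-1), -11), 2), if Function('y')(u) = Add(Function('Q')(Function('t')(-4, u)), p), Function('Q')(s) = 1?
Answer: 64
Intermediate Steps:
Function('t')(W, g) = Mul(2, g)
p = 2
Function('y')(u) = 3 (Function('y')(u) = Add(1, 2) = 3)
Pow(Add(Function('y')(-1), -11), 2) = Pow(Add(3, -11), 2) = Pow(-8, 2) = 64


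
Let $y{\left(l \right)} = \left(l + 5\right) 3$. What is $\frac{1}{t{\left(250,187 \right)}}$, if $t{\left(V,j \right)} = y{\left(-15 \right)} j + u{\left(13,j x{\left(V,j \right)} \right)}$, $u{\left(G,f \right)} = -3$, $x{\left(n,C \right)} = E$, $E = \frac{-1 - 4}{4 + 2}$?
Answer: $- \frac{1}{5613} \approx -0.00017816$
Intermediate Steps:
$E = - \frac{5}{6} \approx -0.83333$
$y{\left(l \right)} = 15 + 3 l$ ($y{\left(l \right)} = \left(5 + l\right) 3 = 15 + 3 l$)
$x{\left(n,C \right)} = - \frac{5}{6}$
$t{\left(V,j \right)} = -3 - 30 j$ ($t{\left(V,j \right)} = \left(15 + 3 \left(-15\right)\right) j - 3 = \left(15 - 45\right) j - 3 = - 30 j - 3 = -3 - 30 j$)
$\frac{1}{t{\left(250,187 \right)}} = \frac{1}{-3 - 5610} = \frac{1}{-5613} = - \frac{1}{5613}$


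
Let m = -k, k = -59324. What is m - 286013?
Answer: -226689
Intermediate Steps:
m = 59324 (m = -1*(-59324) = 59324)
m - 286013 = 59324 - 286013 = -226689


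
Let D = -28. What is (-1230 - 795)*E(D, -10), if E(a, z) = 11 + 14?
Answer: -50625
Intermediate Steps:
E(a, z) = 25
(-1230 - 795)*E(D, -10) = (-1230 - 795)*25 = -2025*25 = -50625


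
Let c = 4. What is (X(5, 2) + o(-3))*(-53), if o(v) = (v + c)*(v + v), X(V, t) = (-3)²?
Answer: -159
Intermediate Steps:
X(V, t) = 9
o(v) = 2*v*(4 + v) (o(v) = (v + 4)*(v + v) = (4 + v)*(2*v) = 2*v*(4 + v))
(X(5, 2) + o(-3))*(-53) = (9 + 2*(-3)*(4 - 3))*(-53) = (9 + 2*(-3)*1)*(-53) = (9 - 6)*(-53) = 3*(-53) = -159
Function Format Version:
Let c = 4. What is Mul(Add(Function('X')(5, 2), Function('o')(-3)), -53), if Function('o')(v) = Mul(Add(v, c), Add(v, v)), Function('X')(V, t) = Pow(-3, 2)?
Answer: -159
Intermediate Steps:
Function('X')(V, t) = 9
Function('o')(v) = Mul(2, v, Add(4, v)) (Function('o')(v) = Mul(Add(v, 4), Add(v, v)) = Mul(Add(4, v), Mul(2, v)) = Mul(2, v, Add(4, v)))
Mul(Add(Function('X')(5, 2), Function('o')(-3)), -53) = Mul(Add(9, Mul(2, -3, Add(4, -3))), -53) = Mul(Add(9, Mul(2, -3, 1)), -53) = Mul(Add(9, -6), -53) = Mul(3, -53) = -159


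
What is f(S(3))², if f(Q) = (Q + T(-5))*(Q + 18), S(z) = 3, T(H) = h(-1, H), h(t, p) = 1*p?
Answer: 1764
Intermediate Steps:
h(t, p) = p
T(H) = H
f(Q) = (-5 + Q)*(18 + Q) (f(Q) = (Q - 5)*(Q + 18) = (-5 + Q)*(18 + Q))
f(S(3))² = (-90 + 3² + 13*3)² = (-90 + 9 + 39)² = (-42)² = 1764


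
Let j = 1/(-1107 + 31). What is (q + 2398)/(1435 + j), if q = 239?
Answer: 2837412/1544059 ≈ 1.8376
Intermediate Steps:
j = -1/1076 (j = 1/(-1076) = -1/1076 ≈ -0.00092937)
(q + 2398)/(1435 + j) = (239 + 2398)/(1435 - 1/1076) = 2637/(1544059/1076) = 2637*(1076/1544059) = 2837412/1544059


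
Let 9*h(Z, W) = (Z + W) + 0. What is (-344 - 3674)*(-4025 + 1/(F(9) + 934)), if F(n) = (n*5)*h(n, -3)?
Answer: 7795118891/482 ≈ 1.6172e+7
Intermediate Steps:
h(Z, W) = W/9 + Z/9 (h(Z, W) = ((Z + W) + 0)/9 = ((W + Z) + 0)/9 = (W + Z)/9 = W/9 + Z/9)
F(n) = 5*n*(-⅓ + n/9) (F(n) = (n*5)*((⅑)*(-3) + n/9) = (5*n)*(-⅓ + n/9) = 5*n*(-⅓ + n/9))
(-344 - 3674)*(-4025 + 1/(F(9) + 934)) = (-344 - 3674)*(-4025 + 1/((5/9)*9*(-3 + 9) + 934)) = -4018*(-4025 + 1/((5/9)*9*6 + 934)) = -4018*(-4025 + 1/(30 + 934)) = -4018*(-4025 + 1/964) = -4018*(-3880099/964) = 7795118891/482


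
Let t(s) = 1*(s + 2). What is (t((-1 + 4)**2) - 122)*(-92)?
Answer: 10212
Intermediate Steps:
t(s) = 2 + s (t(s) = 1*(2 + s) = 2 + s)
(t((-1 + 4)**2) - 122)*(-92) = ((2 + (-1 + 4)**2) - 122)*(-92) = ((2 + 3**2) - 122)*(-92) = ((2 + 9) - 122)*(-92) = (11 - 122)*(-92) = -111*(-92) = 10212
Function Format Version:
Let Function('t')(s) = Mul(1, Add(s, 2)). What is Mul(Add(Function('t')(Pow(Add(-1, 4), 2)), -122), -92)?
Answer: 10212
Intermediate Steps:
Function('t')(s) = Add(2, s) (Function('t')(s) = Mul(1, Add(2, s)) = Add(2, s))
Mul(Add(Function('t')(Pow(Add(-1, 4), 2)), -122), -92) = Mul(Add(Add(2, Pow(Add(-1, 4), 2)), -122), -92) = Mul(Add(Add(2, Pow(3, 2)), -122), -92) = Mul(Add(Add(2, 9), -122), -92) = Mul(Add(11, -122), -92) = Mul(-111, -92) = 10212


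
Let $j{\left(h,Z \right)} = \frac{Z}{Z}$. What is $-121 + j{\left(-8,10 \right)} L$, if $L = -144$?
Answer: $-265$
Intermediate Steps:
$j{\left(h,Z \right)} = 1$
$-121 + j{\left(-8,10 \right)} L = -121 + 1 \left(-144\right) = -121 - 144 = -265$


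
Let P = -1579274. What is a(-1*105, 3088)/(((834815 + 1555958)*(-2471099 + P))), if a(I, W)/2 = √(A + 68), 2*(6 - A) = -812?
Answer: -8*√30/9683522408329 ≈ -4.5250e-12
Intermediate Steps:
A = 412 (A = 6 - ½*(-812) = 6 + 406 = 412)
a(I, W) = 8*√30 (a(I, W) = 2*√(412 + 68) = 2*√480 = 2*(4*√30) = 8*√30)
a(-1*105, 3088)/(((834815 + 1555958)*(-2471099 + P))) = (8*√30)/(((834815 + 1555958)*(-2471099 - 1579274))) = (8*√30)/((2390773*(-4050373))) = (8*√30)/(-9683522408329) = (8*√30)*(-1/9683522408329) = -8*√30/9683522408329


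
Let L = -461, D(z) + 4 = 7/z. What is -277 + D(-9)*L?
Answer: 17330/9 ≈ 1925.6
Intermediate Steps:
D(z) = -4 + 7/z
-277 + D(-9)*L = -277 + (-4 + 7/(-9))*(-461) = -277 + (-4 + 7*(-1/9))*(-461) = -277 + (-4 - 7/9)*(-461) = -277 - 43/9*(-461) = -277 + 19823/9 = 17330/9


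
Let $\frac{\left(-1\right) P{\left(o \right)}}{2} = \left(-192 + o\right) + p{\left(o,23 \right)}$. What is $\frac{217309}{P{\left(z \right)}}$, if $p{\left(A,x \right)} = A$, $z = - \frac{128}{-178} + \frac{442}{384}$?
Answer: $\frac{928344048}{1608491} \approx 577.15$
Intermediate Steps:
$z = \frac{31957}{17088}$ ($z = \left(-128\right) \left(- \frac{1}{178}\right) + 442 \cdot \frac{1}{384} = \frac{64}{89} + \frac{221}{192} = \frac{31957}{17088} \approx 1.8701$)
$P{\left(o \right)} = 384 - 4 o$ ($P{\left(o \right)} = - 2 \left(\left(-192 + o\right) + o\right) = - 2 \left(-192 + 2 o\right) = 384 - 4 o$)
$\frac{217309}{P{\left(z \right)}} = \frac{217309}{384 - \frac{31957}{4272}} = \frac{217309}{\frac{1608491}{4272}} = 217309 \cdot \frac{4272}{1608491} = \frac{928344048}{1608491}$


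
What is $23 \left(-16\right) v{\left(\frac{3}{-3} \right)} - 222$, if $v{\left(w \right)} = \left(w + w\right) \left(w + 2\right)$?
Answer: $514$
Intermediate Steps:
$v{\left(w \right)} = 2 w \left(2 + w\right)$
$23 \left(-16\right) v{\left(\frac{3}{-3} \right)} - 222 = 23 \left(-16\right) 2 \frac{3}{-3} \left(2 + \frac{3}{-3}\right) - 222 = - 368 \cdot 2 \cdot 3 \left(- \frac{1}{3}\right) \left(2 + 3 \left(- \frac{1}{3}\right)\right) - 222 = - 368 \cdot 2 \left(-1\right) \left(2 - 1\right) - 222 = - 368 \cdot 2 \left(-1\right) 1 - 222 = \left(-368\right) \left(-2\right) - 222 = 736 - 222 = 514$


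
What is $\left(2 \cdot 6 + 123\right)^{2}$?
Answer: $18225$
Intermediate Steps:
$\left(2 \cdot 6 + 123\right)^{2} = \left(12 + 123\right)^{2} = 135^{2} = 18225$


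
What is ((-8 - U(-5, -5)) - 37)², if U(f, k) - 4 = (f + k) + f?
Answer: 1156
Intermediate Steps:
U(f, k) = 4 + k + 2*f (U(f, k) = 4 + ((f + k) + f) = 4 + (k + 2*f) = 4 + k + 2*f)
((-8 - U(-5, -5)) - 37)² = ((-8 - (4 - 5 + 2*(-5))) - 37)² = ((-8 - (4 - 5 - 10)) - 37)² = ((-8 - 1*(-11)) - 37)² = ((-8 + 11) - 37)² = (3 - 37)² = (-34)² = 1156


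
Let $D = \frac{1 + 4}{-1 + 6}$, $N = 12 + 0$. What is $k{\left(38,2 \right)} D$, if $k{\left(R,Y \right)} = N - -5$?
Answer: $17$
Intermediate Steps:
$N = 12$
$k{\left(R,Y \right)} = 17$ ($k{\left(R,Y \right)} = 12 - -5 = 12 + 5 = 17$)
$D = 1$ ($D = \frac{5}{5} = 5 \cdot \frac{1}{5} = 1$)
$k{\left(38,2 \right)} D = 17 \cdot 1 = 17$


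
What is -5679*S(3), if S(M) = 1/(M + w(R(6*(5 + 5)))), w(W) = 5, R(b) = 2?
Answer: -5679/8 ≈ -709.88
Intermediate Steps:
S(M) = 1/(5 + M) (S(M) = 1/(M + 5) = 1/(5 + M))
-5679*S(3) = -5679/(5 + 3) = -5679/8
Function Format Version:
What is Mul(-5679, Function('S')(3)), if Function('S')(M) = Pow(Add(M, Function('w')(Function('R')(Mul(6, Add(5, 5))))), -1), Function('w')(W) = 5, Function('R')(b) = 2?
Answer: Rational(-5679, 8) ≈ -709.88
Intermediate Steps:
Function('S')(M) = Pow(Add(5, M), -1) (Function('S')(M) = Pow(Add(M, 5), -1) = Pow(Add(5, M), -1))
Mul(-5679, Function('S')(3)) = Mul(-5679, Pow(Add(5, 3), -1)) = Mul(-5679, Pow(8, -1)) = Mul(-5679, Rational(1, 8)) = Rational(-5679, 8)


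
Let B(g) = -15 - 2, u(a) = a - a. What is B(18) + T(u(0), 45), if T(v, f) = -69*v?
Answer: -17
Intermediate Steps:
u(a) = 0
B(g) = -17
B(18) + T(u(0), 45) = -17 - 69*0 = -17 + 0 = -17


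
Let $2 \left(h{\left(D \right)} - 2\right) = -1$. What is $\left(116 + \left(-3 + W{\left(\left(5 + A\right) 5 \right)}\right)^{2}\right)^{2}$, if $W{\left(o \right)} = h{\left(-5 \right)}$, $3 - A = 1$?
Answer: $\frac{223729}{16} \approx 13983.0$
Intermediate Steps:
$A = 2$ ($A = 3 - 1 = 2$)
$h{\left(D \right)} = \frac{3}{2}$ ($h{\left(D \right)} = 2 + \frac{1}{2} \left(-1\right) = 2 - \frac{1}{2} = \frac{3}{2}$)
$W{\left(o \right)} = \frac{3}{2}$
$\left(116 + \left(-3 + W{\left(\left(5 + A\right) 5 \right)}\right)^{2}\right)^{2} = \left(116 + \left(-3 + \frac{3}{2}\right)^{2}\right)^{2} = \left(116 + \left(- \frac{3}{2}\right)^{2}\right)^{2} = \left(116 + \frac{9}{4}\right)^{2} = \left(\frac{473}{4}\right)^{2} = \frac{223729}{16}$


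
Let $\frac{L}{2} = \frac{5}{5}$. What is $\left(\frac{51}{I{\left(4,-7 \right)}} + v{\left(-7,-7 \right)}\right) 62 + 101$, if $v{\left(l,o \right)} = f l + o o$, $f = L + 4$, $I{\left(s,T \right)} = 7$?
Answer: $\frac{6907}{7} \approx 986.71$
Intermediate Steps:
$L = 2$ ($L = 2 \cdot \frac{5}{5} = 2 \cdot 5 \cdot \frac{1}{5} = 2 \cdot 1 = 2$)
$f = 6$ ($f = 2 + 4 = 6$)
$v{\left(l,o \right)} = o^{2} + 6 l$ ($v{\left(l,o \right)} = 6 l + o o = 6 l + o^{2} = o^{2} + 6 l$)
$\left(\frac{51}{I{\left(4,-7 \right)}} + v{\left(-7,-7 \right)}\right) 62 + 101 = \left(\frac{51}{7} + \left(\left(-7\right)^{2} + 6 \left(-7\right)\right)\right) 62 + 101 = \left(51 \cdot \frac{1}{7} + \left(49 - 42\right)\right) 62 + 101 = \left(\frac{51}{7} + 7\right) 62 + 101 = \frac{100}{7} \cdot 62 + 101 = \frac{6200}{7} + 101 = \frac{6907}{7}$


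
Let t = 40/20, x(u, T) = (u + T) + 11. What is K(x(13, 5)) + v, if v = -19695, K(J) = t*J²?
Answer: -18013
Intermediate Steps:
x(u, T) = 11 + T + u (x(u, T) = (T + u) + 11 = 11 + T + u)
t = 2 (t = 40*(1/20) = 2)
K(J) = 2*J²
K(x(13, 5)) + v = 2*(11 + 5 + 13)² - 19695 = 2*29² - 19695 = 2*841 - 19695 = 1682 - 19695 = -18013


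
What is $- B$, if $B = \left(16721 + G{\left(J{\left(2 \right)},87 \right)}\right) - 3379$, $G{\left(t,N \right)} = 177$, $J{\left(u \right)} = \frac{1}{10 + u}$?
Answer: $-13519$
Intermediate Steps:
$B = 13519$ ($B = \left(16721 + 177\right) - 3379 = 16898 - 3379 = 13519$)
$- B = \left(-1\right) 13519 = -13519$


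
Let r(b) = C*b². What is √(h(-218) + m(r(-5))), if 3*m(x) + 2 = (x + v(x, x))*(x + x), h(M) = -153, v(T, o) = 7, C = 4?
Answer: √62817/3 ≈ 83.544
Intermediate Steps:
r(b) = 4*b²
m(x) = -⅔ + 2*x*(7 + x)/3 (m(x) = -⅔ + ((x + 7)*(x + x))/3 = -⅔ + ((7 + x)*(2*x))/3 = -⅔ + (2*x*(7 + x))/3 = -⅔ + 2*x*(7 + x)/3)
√(h(-218) + m(r(-5))) = √(-153 + (-⅔ + 2*(4*(-5)²)²/3 + 14*(4*(-5)²)/3)) = √(-153 + (-⅔ + 2*(4*25)²/3 + 14*(4*25)/3)) = √(-153 + (-⅔ + (⅔)*100² + (14/3)*100)) = √(-153 + (-⅔ + (⅔)*10000 + 1400/3)) = √(-153 + (-⅔ + 20000/3 + 1400/3)) = √(-153 + 21398/3) = √(20939/3) = √62817/3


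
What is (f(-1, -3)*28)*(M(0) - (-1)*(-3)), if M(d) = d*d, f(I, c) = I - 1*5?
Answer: 504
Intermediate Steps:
f(I, c) = -5 + I (f(I, c) = I - 5 = -5 + I)
M(d) = d²
(f(-1, -3)*28)*(M(0) - (-1)*(-3)) = ((-5 - 1)*28)*(0² - (-1)*(-3)) = (-6*28)*(0 - 1*3) = -168*(0 - 3) = -168*(-3) = 504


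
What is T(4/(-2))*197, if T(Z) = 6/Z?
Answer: -591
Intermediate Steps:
T(4/(-2))*197 = (6/((4/(-2))))*197 = (6/((4*(-1/2))))*197 = (6/(-2))*197 = (6*(-1/2))*197 = -3*197 = -591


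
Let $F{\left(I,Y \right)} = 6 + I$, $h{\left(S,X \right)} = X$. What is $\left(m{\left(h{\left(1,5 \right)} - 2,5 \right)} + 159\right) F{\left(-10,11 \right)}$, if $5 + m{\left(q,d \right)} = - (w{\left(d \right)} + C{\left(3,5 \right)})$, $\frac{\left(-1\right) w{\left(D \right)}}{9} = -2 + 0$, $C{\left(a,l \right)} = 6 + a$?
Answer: $-508$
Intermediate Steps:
$w{\left(D \right)} = 18$ ($w{\left(D \right)} = - 9 \left(-2 + 0\right) = \left(-9\right) \left(-2\right) = 18$)
$m{\left(q,d \right)} = -32$ ($m{\left(q,d \right)} = -5 - \left(18 + \left(6 + 3\right)\right) = -5 - \left(18 + 9\right) = -5 - 27 = -32$)
$\left(m{\left(h{\left(1,5 \right)} - 2,5 \right)} + 159\right) F{\left(-10,11 \right)} = \left(-32 + 159\right) \left(6 - 10\right) = 127 \left(-4\right) = -508$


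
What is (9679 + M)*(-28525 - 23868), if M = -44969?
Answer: 1848948970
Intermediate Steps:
(9679 + M)*(-28525 - 23868) = (9679 - 44969)*(-28525 - 23868) = -35290*(-52393) = 1848948970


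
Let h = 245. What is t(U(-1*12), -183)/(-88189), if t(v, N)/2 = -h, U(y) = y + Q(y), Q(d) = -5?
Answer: 490/88189 ≈ 0.0055562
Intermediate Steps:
U(y) = -5 + y (U(y) = y - 5 = -5 + y)
t(v, N) = -490 (t(v, N) = 2*(-1*245) = 2*(-245) = -490)
t(U(-1*12), -183)/(-88189) = -490/(-88189) = -490*(-1/88189) = 490/88189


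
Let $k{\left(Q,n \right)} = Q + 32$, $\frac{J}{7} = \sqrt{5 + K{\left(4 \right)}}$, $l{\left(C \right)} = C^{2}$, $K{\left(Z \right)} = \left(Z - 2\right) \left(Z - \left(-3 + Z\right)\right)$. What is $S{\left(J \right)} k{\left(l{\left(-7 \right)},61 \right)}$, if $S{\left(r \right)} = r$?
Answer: $567 \sqrt{11} \approx 1880.5$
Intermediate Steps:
$K{\left(Z \right)} = -6 + 3 Z$ ($K{\left(Z \right)} = \left(-2 + Z\right) 3 = -6 + 3 Z$)
$J = 7 \sqrt{11}$ ($J = 7 \sqrt{5 + \left(-6 + 3 \cdot 4\right)} = 7 \sqrt{5 + \left(-6 + 12\right)} = 7 \sqrt{5 + 6} = 7 \sqrt{11} \approx 23.216$)
$k{\left(Q,n \right)} = 32 + Q$
$S{\left(J \right)} k{\left(l{\left(-7 \right)},61 \right)} = 7 \sqrt{11} \left(32 + \left(-7\right)^{2}\right) = 7 \sqrt{11} \left(32 + 49\right) = 7 \sqrt{11} \cdot 81 = 567 \sqrt{11}$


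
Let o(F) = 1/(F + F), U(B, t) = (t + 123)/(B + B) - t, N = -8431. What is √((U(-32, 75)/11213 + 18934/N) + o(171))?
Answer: 5*I*√167238193778711618302/43108782168 ≈ 1.4999*I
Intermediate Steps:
U(B, t) = -t + (123 + t)/(2*B) (U(B, t) = (123 + t)/((2*B)) - t = (123 + t)*(1/(2*B)) - t = (123 + t)/(2*B) - t = -t + (123 + t)/(2*B))
o(F) = 1/(2*F)
√((U(-32, 75)/11213 + 18934/N) + o(171)) = √((((½)*(123 + 75 - 2*(-32)*75)/(-32))/11213 + 18934/(-8431)) + (½)/171) = √((((½)*(-1/32)*(123 + 75 + 4800))*(1/11213) + 18934*(-1/8431)) + (½)*(1/171)) = √((((½)*(-1/32)*4998)*(1/11213) - 18934/8431) + 1/342) = √((-2499/32*1/11213 - 18934/8431) + 1/342) = √((-2499/358816 - 18934/8431) + 1/342) = √(-6814891213/3025177696 + 1/342) = √(-1163833808575/517305386016) = 5*I*√167238193778711618302/43108782168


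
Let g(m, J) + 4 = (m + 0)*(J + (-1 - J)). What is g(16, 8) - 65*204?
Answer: -13280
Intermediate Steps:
g(m, J) = -4 - m (g(m, J) = -4 + (m + 0)*(J + (-1 - J)) = -4 + m*(-1) = -4 - m)
g(16, 8) - 65*204 = (-4 - 1*16) - 65*204 = (-4 - 16) - 13260 = -20 - 13260 = -13280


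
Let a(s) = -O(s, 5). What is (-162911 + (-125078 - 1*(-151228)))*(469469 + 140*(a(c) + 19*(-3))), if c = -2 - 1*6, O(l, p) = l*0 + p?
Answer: -63017964429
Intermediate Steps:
O(l, p) = p (O(l, p) = 0 + p = p)
c = -8 (c = -2 - 6 = -8)
a(s) = -5 (a(s) = -1*5 = -5)
(-162911 + (-125078 - 1*(-151228)))*(469469 + 140*(a(c) + 19*(-3))) = (-162911 + (-125078 - 1*(-151228)))*(469469 + 140*(-5 + 19*(-3))) = (-162911 + (-125078 + 151228))*(469469 + 140*(-5 - 57)) = (-162911 + 26150)*(469469 + 140*(-62)) = -136761*(469469 - 8680) = -136761*460789 = -63017964429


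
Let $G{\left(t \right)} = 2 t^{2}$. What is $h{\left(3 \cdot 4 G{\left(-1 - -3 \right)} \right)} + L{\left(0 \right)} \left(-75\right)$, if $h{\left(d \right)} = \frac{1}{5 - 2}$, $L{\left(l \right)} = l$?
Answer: $\frac{1}{3} \approx 0.33333$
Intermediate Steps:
$h{\left(d \right)} = \frac{1}{3}$
$h{\left(3 \cdot 4 G{\left(-1 - -3 \right)} \right)} + L{\left(0 \right)} \left(-75\right) = \frac{1}{3} + 0 \left(-75\right) = \frac{1}{3} + 0 = \frac{1}{3}$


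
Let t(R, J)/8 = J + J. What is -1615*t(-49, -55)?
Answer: 1421200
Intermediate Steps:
t(R, J) = 16*J (t(R, J) = 8*(J + J) = 8*(2*J) = 16*J)
-1615*t(-49, -55) = -25840*(-55) = -1615*(-880) = 1421200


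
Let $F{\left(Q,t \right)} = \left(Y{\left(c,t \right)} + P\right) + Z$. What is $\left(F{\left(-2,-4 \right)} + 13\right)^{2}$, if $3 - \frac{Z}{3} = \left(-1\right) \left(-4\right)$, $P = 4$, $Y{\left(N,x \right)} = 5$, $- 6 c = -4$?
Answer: $361$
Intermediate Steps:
$c = \frac{2}{3}$ ($c = \left(- \frac{1}{6}\right) \left(-4\right) = \frac{2}{3} \approx 0.66667$)
$Z = -3$ ($Z = 9 - 3 \left(\left(-1\right) \left(-4\right)\right) = 9 - 12 = -3$)
$F{\left(Q,t \right)} = 6$ ($F{\left(Q,t \right)} = \left(5 + 4\right) - 3 = 9 - 3 = 6$)
$\left(F{\left(-2,-4 \right)} + 13\right)^{2} = \left(6 + 13\right)^{2} = 19^{2} = 361$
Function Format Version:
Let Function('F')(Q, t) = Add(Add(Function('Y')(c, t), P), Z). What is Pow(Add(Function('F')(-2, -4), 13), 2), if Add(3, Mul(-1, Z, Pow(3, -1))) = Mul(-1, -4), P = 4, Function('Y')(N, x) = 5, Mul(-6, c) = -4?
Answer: 361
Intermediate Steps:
c = Rational(2, 3) (c = Mul(Rational(-1, 6), -4) = Rational(2, 3) ≈ 0.66667)
Z = -3 (Z = Add(9, Mul(-3, Mul(-1, -4))) = Add(9, Mul(-3, 4)) = Add(9, -12) = -3)
Function('F')(Q, t) = 6 (Function('F')(Q, t) = Add(Add(5, 4), -3) = Add(9, -3) = 6)
Pow(Add(Function('F')(-2, -4), 13), 2) = Pow(Add(6, 13), 2) = Pow(19, 2) = 361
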